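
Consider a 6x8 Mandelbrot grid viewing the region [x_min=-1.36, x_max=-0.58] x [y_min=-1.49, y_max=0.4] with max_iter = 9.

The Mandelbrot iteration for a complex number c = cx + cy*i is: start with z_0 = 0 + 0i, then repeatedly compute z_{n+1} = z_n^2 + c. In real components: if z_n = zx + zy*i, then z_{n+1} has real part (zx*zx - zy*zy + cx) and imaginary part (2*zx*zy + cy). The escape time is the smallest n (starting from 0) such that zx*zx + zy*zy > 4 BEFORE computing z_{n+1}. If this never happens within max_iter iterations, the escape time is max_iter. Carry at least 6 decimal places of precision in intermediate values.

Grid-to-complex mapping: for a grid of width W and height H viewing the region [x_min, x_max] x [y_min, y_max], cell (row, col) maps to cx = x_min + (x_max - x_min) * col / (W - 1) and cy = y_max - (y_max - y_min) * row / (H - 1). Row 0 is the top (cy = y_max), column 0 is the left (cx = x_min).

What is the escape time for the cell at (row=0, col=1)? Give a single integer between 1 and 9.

Answer: 7

Derivation:
z_0 = 0 + 0i, c = -1.2040 + 0.4000i
Iter 1: z = -1.2040 + 0.4000i, |z|^2 = 1.6096
Iter 2: z = 0.0856 + -0.5632i, |z|^2 = 0.3245
Iter 3: z = -1.5139 + 0.3036i, |z|^2 = 2.3839
Iter 4: z = 0.9956 + -0.5191i, |z|^2 = 1.2608
Iter 5: z = -0.4822 + -0.6337i, |z|^2 = 0.6340
Iter 6: z = -1.3730 + 1.0111i, |z|^2 = 2.9076
Iter 7: z = -0.3410 + -2.3766i, |z|^2 = 5.7643
Escaped at iteration 7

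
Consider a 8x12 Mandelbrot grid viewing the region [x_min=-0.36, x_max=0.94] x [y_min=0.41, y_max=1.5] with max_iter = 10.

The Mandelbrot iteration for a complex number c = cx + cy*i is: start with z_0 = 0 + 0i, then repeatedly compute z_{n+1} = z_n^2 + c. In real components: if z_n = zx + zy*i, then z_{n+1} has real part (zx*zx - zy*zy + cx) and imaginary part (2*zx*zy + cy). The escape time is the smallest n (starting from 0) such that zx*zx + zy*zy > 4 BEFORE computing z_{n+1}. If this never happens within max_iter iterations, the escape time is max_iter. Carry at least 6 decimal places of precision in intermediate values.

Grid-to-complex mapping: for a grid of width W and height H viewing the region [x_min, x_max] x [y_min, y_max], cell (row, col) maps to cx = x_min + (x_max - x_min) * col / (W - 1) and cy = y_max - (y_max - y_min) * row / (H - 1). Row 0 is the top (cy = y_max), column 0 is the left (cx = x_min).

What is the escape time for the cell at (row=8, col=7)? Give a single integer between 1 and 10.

Answer: 2

Derivation:
z_0 = 0 + 0i, c = 0.9400 + 0.7073i
Iter 1: z = 0.9400 + 0.7073i, |z|^2 = 1.3838
Iter 2: z = 1.3234 + 2.0369i, |z|^2 = 5.9004
Escaped at iteration 2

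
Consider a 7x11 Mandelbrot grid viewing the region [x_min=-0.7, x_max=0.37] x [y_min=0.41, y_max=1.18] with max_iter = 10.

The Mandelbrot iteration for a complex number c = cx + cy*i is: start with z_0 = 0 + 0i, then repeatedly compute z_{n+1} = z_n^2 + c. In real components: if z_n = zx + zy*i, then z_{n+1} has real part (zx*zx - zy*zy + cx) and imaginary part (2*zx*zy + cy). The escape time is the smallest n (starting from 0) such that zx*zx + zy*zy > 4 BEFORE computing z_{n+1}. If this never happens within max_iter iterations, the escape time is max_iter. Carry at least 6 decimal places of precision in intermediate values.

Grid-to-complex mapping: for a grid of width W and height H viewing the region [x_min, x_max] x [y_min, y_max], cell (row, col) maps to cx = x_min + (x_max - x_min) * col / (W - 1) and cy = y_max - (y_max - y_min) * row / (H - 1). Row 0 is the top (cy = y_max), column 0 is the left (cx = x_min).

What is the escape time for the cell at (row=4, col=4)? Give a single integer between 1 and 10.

Answer: 9

Derivation:
z_0 = 0 + 0i, c = 0.0133 + 0.8720i
Iter 1: z = 0.0133 + 0.8720i, |z|^2 = 0.7606
Iter 2: z = -0.7469 + 0.8953i, |z|^2 = 1.3593
Iter 3: z = -0.2303 + -0.4653i, |z|^2 = 0.2695
Iter 4: z = -0.1501 + 1.0863i, |z|^2 = 1.2026
Iter 5: z = -1.1443 + 0.5459i, |z|^2 = 1.6073
Iter 6: z = 1.0247 + -0.3772i, |z|^2 = 1.1923
Iter 7: z = 0.9210 + 0.0989i, |z|^2 = 0.8580
Iter 8: z = 0.8517 + 1.0542i, |z|^2 = 1.8367
Iter 9: z = -0.3725 + 2.6677i, |z|^2 = 7.2556
Escaped at iteration 9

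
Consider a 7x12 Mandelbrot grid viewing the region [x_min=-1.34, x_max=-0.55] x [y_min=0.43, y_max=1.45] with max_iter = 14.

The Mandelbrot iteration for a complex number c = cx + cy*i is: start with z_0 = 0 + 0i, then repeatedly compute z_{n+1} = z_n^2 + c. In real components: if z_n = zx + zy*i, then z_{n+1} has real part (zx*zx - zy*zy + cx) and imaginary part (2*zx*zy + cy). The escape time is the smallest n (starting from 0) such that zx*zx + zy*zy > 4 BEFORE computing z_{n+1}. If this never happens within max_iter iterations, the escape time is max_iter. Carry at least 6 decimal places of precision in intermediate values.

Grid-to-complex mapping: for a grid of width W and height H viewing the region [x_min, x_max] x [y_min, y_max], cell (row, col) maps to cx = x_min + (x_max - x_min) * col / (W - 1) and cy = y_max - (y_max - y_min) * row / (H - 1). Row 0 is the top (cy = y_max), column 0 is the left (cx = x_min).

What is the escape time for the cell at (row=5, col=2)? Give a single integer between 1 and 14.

z_0 = 0 + 0i, c = -1.0767 + 0.9864i
Iter 1: z = -1.0767 + 0.9864i, |z|^2 = 2.1321
Iter 2: z = -0.8904 + -1.1376i, |z|^2 = 2.0869
Iter 3: z = -1.5781 + 3.0121i, |z|^2 = 11.5633
Escaped at iteration 3

Answer: 3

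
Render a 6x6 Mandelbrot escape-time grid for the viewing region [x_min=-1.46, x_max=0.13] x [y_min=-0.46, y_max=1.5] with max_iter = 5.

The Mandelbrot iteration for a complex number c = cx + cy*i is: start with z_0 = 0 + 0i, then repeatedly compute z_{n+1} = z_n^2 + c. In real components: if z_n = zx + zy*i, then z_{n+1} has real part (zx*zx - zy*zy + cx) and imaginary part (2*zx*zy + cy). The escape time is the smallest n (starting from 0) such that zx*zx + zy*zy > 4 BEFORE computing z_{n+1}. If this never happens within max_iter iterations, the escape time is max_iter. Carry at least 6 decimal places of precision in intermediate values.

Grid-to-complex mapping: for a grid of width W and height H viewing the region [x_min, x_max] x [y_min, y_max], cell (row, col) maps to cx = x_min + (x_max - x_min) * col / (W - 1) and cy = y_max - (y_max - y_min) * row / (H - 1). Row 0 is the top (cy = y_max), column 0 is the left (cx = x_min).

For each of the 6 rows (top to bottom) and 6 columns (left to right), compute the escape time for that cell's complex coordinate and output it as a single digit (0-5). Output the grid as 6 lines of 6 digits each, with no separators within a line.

Answer: 122222
233353
334555
555555
555555
355555

Derivation:
(row=0, col=0): c = -1.4600 + 1.5000i → escape time 1
(row=0, col=1): c = -1.1420 + 1.5000i → escape time 2
(row=0, col=2): c = -0.8240 + 1.5000i → escape time 2
(row=0, col=3): c = -0.5060 + 1.5000i → escape time 2
(row=0, col=4): c = -0.1880 + 1.5000i → escape time 2
(row=0, col=5): c = 0.1300 + 1.5000i → escape time 2
(row=1, col=0): c = -1.4600 + 1.1080i → escape time 2
(row=1, col=1): c = -1.1420 + 1.1080i → escape time 3
(row=1, col=2): c = -0.8240 + 1.1080i → escape time 3
(row=1, col=3): c = -0.5060 + 1.1080i → escape time 3
(row=1, col=4): c = -0.1880 + 1.1080i → escape time 5
(row=1, col=5): c = 0.1300 + 1.1080i → escape time 3
(row=2, col=0): c = -1.4600 + 0.7160i → escape time 3
(row=2, col=1): c = -1.1420 + 0.7160i → escape time 3
(row=2, col=2): c = -0.8240 + 0.7160i → escape time 4
(row=2, col=3): c = -0.5060 + 0.7160i → escape time 5
(row=2, col=4): c = -0.1880 + 0.7160i → escape time 5
(row=2, col=5): c = 0.1300 + 0.7160i → escape time 5
(row=3, col=0): c = -1.4600 + 0.3240i → escape time 5
(row=3, col=1): c = -1.1420 + 0.3240i → escape time 5
(row=3, col=2): c = -0.8240 + 0.3240i → escape time 5
(row=3, col=3): c = -0.5060 + 0.3240i → escape time 5
(row=3, col=4): c = -0.1880 + 0.3240i → escape time 5
(row=3, col=5): c = 0.1300 + 0.3240i → escape time 5
(row=4, col=0): c = -1.4600 + -0.0680i → escape time 5
(row=4, col=1): c = -1.1420 + -0.0680i → escape time 5
(row=4, col=2): c = -0.8240 + -0.0680i → escape time 5
(row=4, col=3): c = -0.5060 + -0.0680i → escape time 5
(row=4, col=4): c = -0.1880 + -0.0680i → escape time 5
(row=4, col=5): c = 0.1300 + -0.0680i → escape time 5
(row=5, col=0): c = -1.4600 + -0.4600i → escape time 3
(row=5, col=1): c = -1.1420 + -0.4600i → escape time 5
(row=5, col=2): c = -0.8240 + -0.4600i → escape time 5
(row=5, col=3): c = -0.5060 + -0.4600i → escape time 5
(row=5, col=4): c = -0.1880 + -0.4600i → escape time 5
(row=5, col=5): c = 0.1300 + -0.4600i → escape time 5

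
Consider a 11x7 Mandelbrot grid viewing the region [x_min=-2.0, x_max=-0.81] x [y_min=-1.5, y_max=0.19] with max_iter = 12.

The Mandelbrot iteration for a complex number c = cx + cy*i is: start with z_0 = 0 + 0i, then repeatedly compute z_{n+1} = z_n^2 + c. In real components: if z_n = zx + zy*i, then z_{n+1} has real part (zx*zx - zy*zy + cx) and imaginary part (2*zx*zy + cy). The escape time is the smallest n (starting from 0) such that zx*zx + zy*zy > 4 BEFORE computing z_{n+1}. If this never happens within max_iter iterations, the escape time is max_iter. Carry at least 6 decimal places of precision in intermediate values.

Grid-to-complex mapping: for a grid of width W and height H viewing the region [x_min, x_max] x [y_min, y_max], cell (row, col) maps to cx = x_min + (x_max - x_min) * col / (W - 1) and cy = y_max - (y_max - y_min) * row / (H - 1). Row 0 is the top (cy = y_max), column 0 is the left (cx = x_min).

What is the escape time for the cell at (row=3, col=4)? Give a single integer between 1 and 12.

Answer: 3

Derivation:
z_0 = 0 + 0i, c = -1.5240 + -0.6550i
Iter 1: z = -1.5240 + -0.6550i, |z|^2 = 2.7516
Iter 2: z = 0.3696 + 1.3414i, |z|^2 = 1.9360
Iter 3: z = -3.1869 + 0.3365i, |z|^2 = 10.2695
Escaped at iteration 3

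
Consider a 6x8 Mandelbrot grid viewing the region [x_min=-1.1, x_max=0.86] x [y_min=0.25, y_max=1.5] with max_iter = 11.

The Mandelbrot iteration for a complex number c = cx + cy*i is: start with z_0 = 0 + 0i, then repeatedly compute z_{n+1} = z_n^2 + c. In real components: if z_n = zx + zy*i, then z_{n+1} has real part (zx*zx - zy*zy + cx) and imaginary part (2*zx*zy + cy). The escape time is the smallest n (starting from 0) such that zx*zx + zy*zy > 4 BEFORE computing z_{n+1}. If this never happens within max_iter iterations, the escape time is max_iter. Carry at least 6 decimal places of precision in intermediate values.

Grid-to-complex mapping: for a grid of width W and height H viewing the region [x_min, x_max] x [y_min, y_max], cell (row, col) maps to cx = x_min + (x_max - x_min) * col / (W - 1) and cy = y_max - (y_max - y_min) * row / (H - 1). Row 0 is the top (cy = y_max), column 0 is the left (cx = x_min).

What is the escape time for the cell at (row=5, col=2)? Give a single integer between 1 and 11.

z_0 = 0 + 0i, c = -0.3160 + 0.6071i
Iter 1: z = -0.3160 + 0.6071i, |z|^2 = 0.4685
Iter 2: z = -0.5848 + 0.2234i, |z|^2 = 0.3919
Iter 3: z = -0.0240 + 0.3458i, |z|^2 = 0.1202
Iter 4: z = -0.4350 + 0.5906i, |z|^2 = 0.5380
Iter 5: z = -0.4755 + 0.0933i, |z|^2 = 0.2348
Iter 6: z = -0.0986 + 0.5184i, |z|^2 = 0.2785
Iter 7: z = -0.5750 + 0.5049i, |z|^2 = 0.5856
Iter 8: z = -0.2403 + 0.0265i, |z|^2 = 0.0584
Iter 9: z = -0.2590 + 0.5944i, |z|^2 = 0.4204
Iter 10: z = -0.6023 + 0.2993i, |z|^2 = 0.4523

Answer: 11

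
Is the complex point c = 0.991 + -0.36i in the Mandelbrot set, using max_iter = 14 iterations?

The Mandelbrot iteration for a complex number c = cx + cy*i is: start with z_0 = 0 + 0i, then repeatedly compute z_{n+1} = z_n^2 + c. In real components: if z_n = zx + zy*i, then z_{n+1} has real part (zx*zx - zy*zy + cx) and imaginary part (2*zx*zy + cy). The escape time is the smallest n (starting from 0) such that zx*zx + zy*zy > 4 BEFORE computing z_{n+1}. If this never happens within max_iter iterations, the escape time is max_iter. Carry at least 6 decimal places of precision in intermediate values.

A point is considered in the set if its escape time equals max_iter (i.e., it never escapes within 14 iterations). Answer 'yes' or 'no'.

z_0 = 0 + 0i, c = 0.9910 + -0.3600i
Iter 1: z = 0.9910 + -0.3600i, |z|^2 = 1.1117
Iter 2: z = 1.8435 + -1.0735i, |z|^2 = 4.5509
Escaped at iteration 2

Answer: no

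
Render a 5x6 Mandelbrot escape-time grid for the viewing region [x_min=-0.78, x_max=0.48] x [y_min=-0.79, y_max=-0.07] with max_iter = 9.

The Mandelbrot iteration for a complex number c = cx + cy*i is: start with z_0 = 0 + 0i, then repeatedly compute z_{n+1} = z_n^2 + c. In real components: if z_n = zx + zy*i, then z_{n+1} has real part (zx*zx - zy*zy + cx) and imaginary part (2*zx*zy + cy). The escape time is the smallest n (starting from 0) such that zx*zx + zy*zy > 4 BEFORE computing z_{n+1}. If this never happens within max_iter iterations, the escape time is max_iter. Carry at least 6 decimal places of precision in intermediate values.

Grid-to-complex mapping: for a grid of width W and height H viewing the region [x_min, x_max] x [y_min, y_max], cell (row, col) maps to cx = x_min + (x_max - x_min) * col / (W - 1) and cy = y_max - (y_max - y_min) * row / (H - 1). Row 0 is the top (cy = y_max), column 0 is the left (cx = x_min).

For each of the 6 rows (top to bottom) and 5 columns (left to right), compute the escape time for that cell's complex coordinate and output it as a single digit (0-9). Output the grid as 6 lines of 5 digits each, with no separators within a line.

(row=0, col=0): c = -0.7800 + -0.0700i → escape time 9
(row=0, col=1): c = -0.4650 + -0.0700i → escape time 9
(row=0, col=2): c = -0.1500 + -0.0700i → escape time 9
(row=0, col=3): c = 0.1650 + -0.0700i → escape time 9
(row=0, col=4): c = 0.4800 + -0.0700i → escape time 5
(row=1, col=0): c = -0.7800 + -0.2140i → escape time 9
(row=1, col=1): c = -0.4650 + -0.2140i → escape time 9
(row=1, col=2): c = -0.1500 + -0.2140i → escape time 9
(row=1, col=3): c = 0.1650 + -0.2140i → escape time 9
(row=1, col=4): c = 0.4800 + -0.2140i → escape time 6
(row=2, col=0): c = -0.7800 + -0.3580i → escape time 8
(row=2, col=1): c = -0.4650 + -0.3580i → escape time 9
(row=2, col=2): c = -0.1500 + -0.3580i → escape time 9
(row=2, col=3): c = 0.1650 + -0.3580i → escape time 9
(row=2, col=4): c = 0.4800 + -0.3580i → escape time 7
(row=3, col=0): c = -0.7800 + -0.5020i → escape time 6
(row=3, col=1): c = -0.4650 + -0.5020i → escape time 9
(row=3, col=2): c = -0.1500 + -0.5020i → escape time 9
(row=3, col=3): c = 0.1650 + -0.5020i → escape time 9
(row=3, col=4): c = 0.4800 + -0.5020i → escape time 5
(row=4, col=0): c = -0.7800 + -0.6460i → escape time 5
(row=4, col=1): c = -0.4650 + -0.6460i → escape time 9
(row=4, col=2): c = -0.1500 + -0.6460i → escape time 9
(row=4, col=3): c = 0.1650 + -0.6460i → escape time 9
(row=4, col=4): c = 0.4800 + -0.6460i → escape time 4
(row=5, col=0): c = -0.7800 + -0.7900i → escape time 4
(row=5, col=1): c = -0.4650 + -0.7900i → escape time 6
(row=5, col=2): c = -0.1500 + -0.7900i → escape time 9
(row=5, col=3): c = 0.1650 + -0.7900i → escape time 5
(row=5, col=4): c = 0.4800 + -0.7900i → escape time 3

Answer: 99995
99996
89997
69995
59994
46953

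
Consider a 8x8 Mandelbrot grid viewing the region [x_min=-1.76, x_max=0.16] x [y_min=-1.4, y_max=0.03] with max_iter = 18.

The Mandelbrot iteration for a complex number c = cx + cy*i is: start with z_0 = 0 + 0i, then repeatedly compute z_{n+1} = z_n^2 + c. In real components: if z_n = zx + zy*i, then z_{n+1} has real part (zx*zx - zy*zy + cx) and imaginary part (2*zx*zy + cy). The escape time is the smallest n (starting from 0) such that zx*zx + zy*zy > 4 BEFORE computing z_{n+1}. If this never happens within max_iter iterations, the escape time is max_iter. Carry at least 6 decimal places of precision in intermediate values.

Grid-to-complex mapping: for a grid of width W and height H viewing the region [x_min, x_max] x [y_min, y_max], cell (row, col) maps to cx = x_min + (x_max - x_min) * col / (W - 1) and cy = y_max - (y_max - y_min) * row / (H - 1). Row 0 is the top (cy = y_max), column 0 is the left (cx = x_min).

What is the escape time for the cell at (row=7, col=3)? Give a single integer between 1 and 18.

Answer: 2

Derivation:
z_0 = 0 + 0i, c = -0.9371 + -1.4000i
Iter 1: z = -0.9371 + -1.4000i, |z|^2 = 2.8382
Iter 2: z = -2.0189 + 1.2240i, |z|^2 = 5.5742
Escaped at iteration 2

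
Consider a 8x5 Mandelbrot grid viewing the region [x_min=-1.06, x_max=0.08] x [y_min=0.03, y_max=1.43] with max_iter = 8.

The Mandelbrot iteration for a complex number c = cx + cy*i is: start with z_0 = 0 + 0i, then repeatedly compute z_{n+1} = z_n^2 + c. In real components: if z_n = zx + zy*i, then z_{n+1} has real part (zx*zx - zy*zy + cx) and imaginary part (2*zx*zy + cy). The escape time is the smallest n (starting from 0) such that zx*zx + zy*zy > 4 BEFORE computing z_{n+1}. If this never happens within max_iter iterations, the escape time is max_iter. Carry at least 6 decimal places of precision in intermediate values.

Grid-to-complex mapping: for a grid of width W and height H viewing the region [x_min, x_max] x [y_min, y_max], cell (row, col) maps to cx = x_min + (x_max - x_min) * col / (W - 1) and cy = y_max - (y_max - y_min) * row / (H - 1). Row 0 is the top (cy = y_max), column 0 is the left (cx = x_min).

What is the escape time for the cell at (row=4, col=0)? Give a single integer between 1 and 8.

Answer: 8

Derivation:
z_0 = 0 + 0i, c = -1.0600 + 0.0300i
Iter 1: z = -1.0600 + 0.0300i, |z|^2 = 1.1245
Iter 2: z = 0.0627 + -0.0336i, |z|^2 = 0.0051
Iter 3: z = -1.0572 + 0.0258i, |z|^2 = 1.1183
Iter 4: z = 0.0570 + -0.0245i, |z|^2 = 0.0039
Iter 5: z = -1.0574 + 0.0272i, |z|^2 = 1.1187
Iter 6: z = 0.0573 + -0.0275i, |z|^2 = 0.0040
Iter 7: z = -1.0575 + 0.0268i, |z|^2 = 1.1190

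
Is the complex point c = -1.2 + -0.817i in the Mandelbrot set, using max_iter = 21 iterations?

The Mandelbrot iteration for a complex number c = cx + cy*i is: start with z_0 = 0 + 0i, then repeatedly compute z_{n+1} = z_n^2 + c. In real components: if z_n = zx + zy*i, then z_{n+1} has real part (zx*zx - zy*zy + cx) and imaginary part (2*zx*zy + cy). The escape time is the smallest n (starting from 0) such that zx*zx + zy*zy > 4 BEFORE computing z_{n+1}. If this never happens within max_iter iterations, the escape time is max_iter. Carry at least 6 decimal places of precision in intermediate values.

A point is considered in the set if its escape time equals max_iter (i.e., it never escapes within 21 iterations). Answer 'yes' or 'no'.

Answer: no

Derivation:
z_0 = 0 + 0i, c = -1.2000 + -0.8170i
Iter 1: z = -1.2000 + -0.8170i, |z|^2 = 2.1075
Iter 2: z = -0.4275 + 1.1438i, |z|^2 = 1.4910
Iter 3: z = -2.3255 + -1.7949i, |z|^2 = 8.6298
Escaped at iteration 3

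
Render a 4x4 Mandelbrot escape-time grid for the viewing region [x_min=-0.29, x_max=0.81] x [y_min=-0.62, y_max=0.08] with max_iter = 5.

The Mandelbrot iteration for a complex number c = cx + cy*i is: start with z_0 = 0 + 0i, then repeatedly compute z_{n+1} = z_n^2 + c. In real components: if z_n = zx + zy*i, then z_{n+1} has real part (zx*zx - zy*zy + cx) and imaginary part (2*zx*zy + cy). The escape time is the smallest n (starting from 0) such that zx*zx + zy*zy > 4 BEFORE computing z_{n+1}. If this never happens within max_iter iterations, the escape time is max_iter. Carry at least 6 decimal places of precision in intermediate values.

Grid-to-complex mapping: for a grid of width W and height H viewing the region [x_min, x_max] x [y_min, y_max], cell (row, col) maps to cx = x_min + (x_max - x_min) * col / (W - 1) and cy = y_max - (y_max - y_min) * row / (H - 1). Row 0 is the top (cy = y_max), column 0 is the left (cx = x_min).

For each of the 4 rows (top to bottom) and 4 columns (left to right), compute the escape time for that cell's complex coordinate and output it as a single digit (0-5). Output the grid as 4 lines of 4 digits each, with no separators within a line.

(row=0, col=0): c = -0.2900 + 0.0800i → escape time 5
(row=0, col=1): c = 0.0767 + 0.0800i → escape time 5
(row=0, col=2): c = 0.4433 + 0.0800i → escape time 5
(row=0, col=3): c = 0.8100 + 0.0800i → escape time 3
(row=1, col=0): c = -0.2900 + -0.1533i → escape time 5
(row=1, col=1): c = 0.0767 + -0.1533i → escape time 5
(row=1, col=2): c = 0.4433 + -0.1533i → escape time 5
(row=1, col=3): c = 0.8100 + -0.1533i → escape time 3
(row=2, col=0): c = -0.2900 + -0.3867i → escape time 5
(row=2, col=1): c = 0.0767 + -0.3867i → escape time 5
(row=2, col=2): c = 0.4433 + -0.3867i → escape time 5
(row=2, col=3): c = 0.8100 + -0.3867i → escape time 3
(row=3, col=0): c = -0.2900 + -0.6200i → escape time 5
(row=3, col=1): c = 0.0767 + -0.6200i → escape time 5
(row=3, col=2): c = 0.4433 + -0.6200i → escape time 5
(row=3, col=3): c = 0.8100 + -0.6200i → escape time 3

Answer: 5553
5553
5553
5553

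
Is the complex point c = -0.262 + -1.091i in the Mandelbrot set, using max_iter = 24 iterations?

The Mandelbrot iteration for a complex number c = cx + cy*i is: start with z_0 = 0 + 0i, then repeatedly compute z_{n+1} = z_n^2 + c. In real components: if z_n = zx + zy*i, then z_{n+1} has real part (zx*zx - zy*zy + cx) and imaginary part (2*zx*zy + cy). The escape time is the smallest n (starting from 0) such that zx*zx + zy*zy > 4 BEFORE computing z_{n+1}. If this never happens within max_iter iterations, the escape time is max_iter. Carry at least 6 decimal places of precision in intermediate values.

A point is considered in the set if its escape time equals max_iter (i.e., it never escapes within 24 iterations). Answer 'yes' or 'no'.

Answer: no

Derivation:
z_0 = 0 + 0i, c = -0.2620 + -1.0910i
Iter 1: z = -0.2620 + -1.0910i, |z|^2 = 1.2589
Iter 2: z = -1.3836 + -0.5193i, |z|^2 = 2.1841
Iter 3: z = 1.3828 + 0.3461i, |z|^2 = 2.0318
Iter 4: z = 1.5303 + -0.1339i, |z|^2 = 2.3596
Iter 5: z = 2.0618 + -1.5007i, |z|^2 = 6.5030
Escaped at iteration 5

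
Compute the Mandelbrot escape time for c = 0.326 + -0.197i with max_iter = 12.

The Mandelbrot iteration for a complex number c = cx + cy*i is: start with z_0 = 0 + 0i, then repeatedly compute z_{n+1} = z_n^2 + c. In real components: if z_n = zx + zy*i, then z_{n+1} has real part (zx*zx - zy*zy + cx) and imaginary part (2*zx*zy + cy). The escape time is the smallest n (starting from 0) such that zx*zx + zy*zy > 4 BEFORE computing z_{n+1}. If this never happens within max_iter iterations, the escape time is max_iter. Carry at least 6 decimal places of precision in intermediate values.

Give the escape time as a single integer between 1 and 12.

Answer: 12

Derivation:
z_0 = 0 + 0i, c = 0.3260 + -0.1970i
Iter 1: z = 0.3260 + -0.1970i, |z|^2 = 0.1451
Iter 2: z = 0.3935 + -0.3254i, |z|^2 = 0.2607
Iter 3: z = 0.3749 + -0.4531i, |z|^2 = 0.3459
Iter 4: z = 0.2612 + -0.5367i, |z|^2 = 0.3563
Iter 5: z = 0.1062 + -0.4774i, |z|^2 = 0.2392
Iter 6: z = 0.1093 + -0.2984i, |z|^2 = 0.1010
Iter 7: z = 0.2489 + -0.2622i, |z|^2 = 0.1307
Iter 8: z = 0.3192 + -0.3276i, |z|^2 = 0.2092
Iter 9: z = 0.3206 + -0.4061i, |z|^2 = 0.2677
Iter 10: z = 0.2639 + -0.4574i, |z|^2 = 0.2788
Iter 11: z = 0.1864 + -0.4384i, |z|^2 = 0.2269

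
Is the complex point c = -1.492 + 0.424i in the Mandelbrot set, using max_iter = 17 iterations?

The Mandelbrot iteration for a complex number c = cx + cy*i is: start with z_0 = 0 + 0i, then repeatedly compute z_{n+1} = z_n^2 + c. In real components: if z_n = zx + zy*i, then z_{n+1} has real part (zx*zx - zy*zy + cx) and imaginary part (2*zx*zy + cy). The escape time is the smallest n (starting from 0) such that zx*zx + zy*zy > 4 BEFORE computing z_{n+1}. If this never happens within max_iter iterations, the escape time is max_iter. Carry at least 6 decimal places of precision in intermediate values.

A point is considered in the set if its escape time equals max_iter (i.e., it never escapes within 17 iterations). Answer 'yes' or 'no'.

Answer: no

Derivation:
z_0 = 0 + 0i, c = -1.4920 + 0.4240i
Iter 1: z = -1.4920 + 0.4240i, |z|^2 = 2.4058
Iter 2: z = 0.5543 + -0.8412i, |z|^2 = 1.0149
Iter 3: z = -1.8924 + -0.5086i, |z|^2 = 3.8398
Iter 4: z = 1.8306 + 2.3488i, |z|^2 = 8.8678
Escaped at iteration 4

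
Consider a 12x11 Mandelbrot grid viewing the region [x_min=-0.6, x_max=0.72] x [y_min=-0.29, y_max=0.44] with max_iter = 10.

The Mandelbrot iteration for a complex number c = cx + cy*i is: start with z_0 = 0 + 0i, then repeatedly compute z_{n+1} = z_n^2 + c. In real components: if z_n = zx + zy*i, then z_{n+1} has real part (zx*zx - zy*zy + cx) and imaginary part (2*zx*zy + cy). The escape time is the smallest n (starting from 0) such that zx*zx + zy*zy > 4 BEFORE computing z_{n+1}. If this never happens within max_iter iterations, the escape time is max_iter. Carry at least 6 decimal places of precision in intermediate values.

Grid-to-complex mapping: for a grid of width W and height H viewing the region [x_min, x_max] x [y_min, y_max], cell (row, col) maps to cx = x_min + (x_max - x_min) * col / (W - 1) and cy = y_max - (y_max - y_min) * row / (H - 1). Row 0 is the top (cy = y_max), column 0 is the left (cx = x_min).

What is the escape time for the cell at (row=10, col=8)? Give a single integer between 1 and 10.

Answer: 10

Derivation:
z_0 = 0 + 0i, c = 0.3600 + -0.2900i
Iter 1: z = 0.3600 + -0.2900i, |z|^2 = 0.2137
Iter 2: z = 0.4055 + -0.4988i, |z|^2 = 0.4132
Iter 3: z = 0.2756 + -0.6945i, |z|^2 = 0.5583
Iter 4: z = -0.0464 + -0.6729i, |z|^2 = 0.4549
Iter 5: z = -0.0906 + -0.2276i, |z|^2 = 0.0600
Iter 6: z = 0.3164 + -0.2488i, |z|^2 = 0.1620
Iter 7: z = 0.3982 + -0.4474i, |z|^2 = 0.3588
Iter 8: z = 0.3184 + -0.6464i, |z|^2 = 0.5192
Iter 9: z = 0.0436 + -0.7016i, |z|^2 = 0.4941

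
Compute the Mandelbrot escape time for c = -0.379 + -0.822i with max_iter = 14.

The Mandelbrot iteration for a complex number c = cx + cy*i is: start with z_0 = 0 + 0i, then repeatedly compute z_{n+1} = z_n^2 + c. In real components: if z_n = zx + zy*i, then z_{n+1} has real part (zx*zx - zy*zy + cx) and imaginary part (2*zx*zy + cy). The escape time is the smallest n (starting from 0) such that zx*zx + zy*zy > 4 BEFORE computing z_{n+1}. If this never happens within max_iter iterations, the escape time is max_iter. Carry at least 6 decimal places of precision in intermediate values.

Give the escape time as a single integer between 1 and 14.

Answer: 6

Derivation:
z_0 = 0 + 0i, c = -0.3790 + -0.8220i
Iter 1: z = -0.3790 + -0.8220i, |z|^2 = 0.8193
Iter 2: z = -0.9110 + -0.1989i, |z|^2 = 0.8696
Iter 3: z = 0.4114 + -0.4595i, |z|^2 = 0.3805
Iter 4: z = -0.4209 + -1.2001i, |z|^2 = 1.6175
Iter 5: z = -1.6422 + 0.1883i, |z|^2 = 2.7322
Iter 6: z = 2.2823 + -1.4404i, |z|^2 = 7.2836
Escaped at iteration 6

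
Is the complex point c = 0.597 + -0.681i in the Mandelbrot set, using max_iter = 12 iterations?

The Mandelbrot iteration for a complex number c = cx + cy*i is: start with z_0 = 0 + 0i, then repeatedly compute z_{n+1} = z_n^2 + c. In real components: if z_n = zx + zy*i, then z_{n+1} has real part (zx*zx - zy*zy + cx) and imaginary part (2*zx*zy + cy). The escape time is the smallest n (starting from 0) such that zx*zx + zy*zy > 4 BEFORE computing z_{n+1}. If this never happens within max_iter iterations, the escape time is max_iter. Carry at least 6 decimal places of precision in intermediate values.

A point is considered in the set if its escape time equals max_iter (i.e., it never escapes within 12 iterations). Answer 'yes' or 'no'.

Answer: no

Derivation:
z_0 = 0 + 0i, c = 0.5970 + -0.6810i
Iter 1: z = 0.5970 + -0.6810i, |z|^2 = 0.8202
Iter 2: z = 0.4896 + -1.4941i, |z|^2 = 2.4721
Iter 3: z = -1.3956 + -2.1442i, |z|^2 = 6.5453
Escaped at iteration 3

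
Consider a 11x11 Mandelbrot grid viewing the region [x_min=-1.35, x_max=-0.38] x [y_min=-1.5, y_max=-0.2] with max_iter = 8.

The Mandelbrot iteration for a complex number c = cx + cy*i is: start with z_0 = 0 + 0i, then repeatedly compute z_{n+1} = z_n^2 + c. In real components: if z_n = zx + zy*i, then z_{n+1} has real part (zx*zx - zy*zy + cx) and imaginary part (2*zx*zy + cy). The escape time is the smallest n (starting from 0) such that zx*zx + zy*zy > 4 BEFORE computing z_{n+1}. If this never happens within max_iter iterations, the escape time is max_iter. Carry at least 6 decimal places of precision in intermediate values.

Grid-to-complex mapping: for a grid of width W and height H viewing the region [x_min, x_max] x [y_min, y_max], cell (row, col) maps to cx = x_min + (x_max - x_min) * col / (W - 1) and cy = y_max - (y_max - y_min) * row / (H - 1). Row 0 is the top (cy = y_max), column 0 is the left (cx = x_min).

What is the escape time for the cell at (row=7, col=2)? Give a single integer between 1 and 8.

Answer: 3

Derivation:
z_0 = 0 + 0i, c = -1.1560 + -1.1100i
Iter 1: z = -1.1560 + -1.1100i, |z|^2 = 2.5684
Iter 2: z = -1.0518 + 1.4563i, |z|^2 = 3.2271
Iter 3: z = -2.1707 + -4.1734i, |z|^2 = 22.1291
Escaped at iteration 3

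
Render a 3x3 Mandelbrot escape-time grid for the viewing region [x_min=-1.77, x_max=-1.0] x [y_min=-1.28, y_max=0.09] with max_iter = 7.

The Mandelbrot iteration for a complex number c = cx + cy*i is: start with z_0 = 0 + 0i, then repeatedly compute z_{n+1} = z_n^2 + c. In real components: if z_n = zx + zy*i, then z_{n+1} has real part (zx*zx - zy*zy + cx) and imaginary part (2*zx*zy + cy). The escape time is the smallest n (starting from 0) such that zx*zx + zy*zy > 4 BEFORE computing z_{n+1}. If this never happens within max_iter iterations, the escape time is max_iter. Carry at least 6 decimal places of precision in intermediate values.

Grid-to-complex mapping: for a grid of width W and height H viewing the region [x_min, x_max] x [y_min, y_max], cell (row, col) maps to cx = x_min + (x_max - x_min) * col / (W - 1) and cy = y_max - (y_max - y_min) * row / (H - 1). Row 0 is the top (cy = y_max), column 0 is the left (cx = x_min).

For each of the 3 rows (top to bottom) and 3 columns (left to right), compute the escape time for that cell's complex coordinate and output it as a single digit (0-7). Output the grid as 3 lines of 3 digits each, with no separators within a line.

(row=0, col=0): c = -1.7700 + 0.0900i → escape time 4
(row=0, col=1): c = -1.3850 + 0.0900i → escape time 7
(row=0, col=2): c = -1.0000 + 0.0900i → escape time 7
(row=1, col=0): c = -1.7700 + -0.5950i → escape time 3
(row=1, col=1): c = -1.3850 + -0.5950i → escape time 3
(row=1, col=2): c = -1.0000 + -0.5950i → escape time 5
(row=2, col=0): c = -1.7700 + -1.2800i → escape time 1
(row=2, col=1): c = -1.3850 + -1.2800i → escape time 2
(row=2, col=2): c = -1.0000 + -1.2800i → escape time 2

Answer: 477
335
122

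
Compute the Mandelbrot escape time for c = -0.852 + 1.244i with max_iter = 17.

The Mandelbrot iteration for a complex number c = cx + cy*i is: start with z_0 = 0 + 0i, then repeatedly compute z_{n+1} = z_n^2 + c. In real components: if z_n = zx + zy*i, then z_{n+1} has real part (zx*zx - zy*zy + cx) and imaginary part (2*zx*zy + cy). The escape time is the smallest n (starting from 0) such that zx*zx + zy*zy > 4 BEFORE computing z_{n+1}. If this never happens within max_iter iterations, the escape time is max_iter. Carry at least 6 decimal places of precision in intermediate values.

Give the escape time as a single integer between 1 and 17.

z_0 = 0 + 0i, c = -0.8520 + 1.2440i
Iter 1: z = -0.8520 + 1.2440i, |z|^2 = 2.2734
Iter 2: z = -1.6736 + -0.8758i, |z|^2 = 3.5680
Iter 3: z = 1.1821 + 4.1755i, |z|^2 = 18.8317
Escaped at iteration 3

Answer: 3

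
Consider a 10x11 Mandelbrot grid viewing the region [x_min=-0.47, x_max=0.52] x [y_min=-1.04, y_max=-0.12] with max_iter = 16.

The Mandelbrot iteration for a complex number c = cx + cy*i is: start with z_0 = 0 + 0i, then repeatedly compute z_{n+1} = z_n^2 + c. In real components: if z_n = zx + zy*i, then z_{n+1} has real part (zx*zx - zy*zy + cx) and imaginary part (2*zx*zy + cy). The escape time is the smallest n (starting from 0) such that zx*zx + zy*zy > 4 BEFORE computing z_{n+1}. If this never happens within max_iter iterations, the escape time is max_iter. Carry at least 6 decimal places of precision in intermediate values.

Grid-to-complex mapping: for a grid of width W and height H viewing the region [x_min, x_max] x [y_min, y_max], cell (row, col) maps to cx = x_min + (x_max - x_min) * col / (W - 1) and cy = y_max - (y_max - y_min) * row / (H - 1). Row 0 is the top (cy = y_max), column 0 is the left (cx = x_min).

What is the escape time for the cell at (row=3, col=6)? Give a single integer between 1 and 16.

Answer: 16

Derivation:
z_0 = 0 + 0i, c = 0.1900 + -0.3960i
Iter 1: z = 0.1900 + -0.3960i, |z|^2 = 0.1929
Iter 2: z = 0.0693 + -0.5465i, |z|^2 = 0.3034
Iter 3: z = -0.1038 + -0.4717i, |z|^2 = 0.2333
Iter 4: z = -0.0217 + -0.2980i, |z|^2 = 0.0893
Iter 5: z = 0.1016 + -0.3830i, |z|^2 = 0.1571
Iter 6: z = 0.0536 + -0.4739i, |z|^2 = 0.2274
Iter 7: z = -0.0317 + -0.4468i, |z|^2 = 0.2006
Iter 8: z = -0.0086 + -0.3677i, |z|^2 = 0.1353
Iter 9: z = 0.0549 + -0.3896i, |z|^2 = 0.1548
Iter 10: z = 0.0412 + -0.4388i, |z|^2 = 0.1942
Iter 11: z = -0.0008 + -0.4321i, |z|^2 = 0.1867
Iter 12: z = 0.0033 + -0.3953i, |z|^2 = 0.1563
Iter 13: z = 0.0338 + -0.3986i, |z|^2 = 0.1600
Iter 14: z = 0.0323 + -0.4229i, |z|^2 = 0.1799
Iter 15: z = 0.0122 + -0.4233i, |z|^2 = 0.1793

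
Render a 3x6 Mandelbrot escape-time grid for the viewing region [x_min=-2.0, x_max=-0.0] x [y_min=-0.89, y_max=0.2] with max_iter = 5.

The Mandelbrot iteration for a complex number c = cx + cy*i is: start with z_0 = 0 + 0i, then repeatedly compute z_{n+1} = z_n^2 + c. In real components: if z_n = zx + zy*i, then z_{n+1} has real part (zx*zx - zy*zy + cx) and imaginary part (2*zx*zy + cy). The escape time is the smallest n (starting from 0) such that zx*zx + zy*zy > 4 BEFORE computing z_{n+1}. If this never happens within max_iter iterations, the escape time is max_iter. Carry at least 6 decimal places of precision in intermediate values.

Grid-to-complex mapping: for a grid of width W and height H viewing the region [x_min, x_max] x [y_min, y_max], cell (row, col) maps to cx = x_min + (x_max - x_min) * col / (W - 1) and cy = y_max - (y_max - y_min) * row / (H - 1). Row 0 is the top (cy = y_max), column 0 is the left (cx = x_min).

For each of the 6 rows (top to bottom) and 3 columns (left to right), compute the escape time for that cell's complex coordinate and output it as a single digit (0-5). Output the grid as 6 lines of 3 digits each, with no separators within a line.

(row=0, col=0): c = -2.0000 + 0.2000i → escape time 1
(row=0, col=1): c = -1.0000 + 0.2000i → escape time 5
(row=0, col=2): c = 0.0000 + 0.2000i → escape time 5
(row=1, col=0): c = -2.0000 + -0.0180i → escape time 1
(row=1, col=1): c = -1.0000 + -0.0180i → escape time 5
(row=1, col=2): c = 0.0000 + -0.0180i → escape time 5
(row=2, col=0): c = -2.0000 + -0.2360i → escape time 1
(row=2, col=1): c = -1.0000 + -0.2360i → escape time 5
(row=2, col=2): c = 0.0000 + -0.2360i → escape time 5
(row=3, col=0): c = -2.0000 + -0.4540i → escape time 1
(row=3, col=1): c = -1.0000 + -0.4540i → escape time 5
(row=3, col=2): c = 0.0000 + -0.4540i → escape time 5
(row=4, col=0): c = -2.0000 + -0.6720i → escape time 1
(row=4, col=1): c = -1.0000 + -0.6720i → escape time 4
(row=4, col=2): c = 0.0000 + -0.6720i → escape time 5
(row=5, col=0): c = -2.0000 + -0.8900i → escape time 1
(row=5, col=1): c = -1.0000 + -0.8900i → escape time 3
(row=5, col=2): c = 0.0000 + -0.8900i → escape time 5

Answer: 155
155
155
155
145
135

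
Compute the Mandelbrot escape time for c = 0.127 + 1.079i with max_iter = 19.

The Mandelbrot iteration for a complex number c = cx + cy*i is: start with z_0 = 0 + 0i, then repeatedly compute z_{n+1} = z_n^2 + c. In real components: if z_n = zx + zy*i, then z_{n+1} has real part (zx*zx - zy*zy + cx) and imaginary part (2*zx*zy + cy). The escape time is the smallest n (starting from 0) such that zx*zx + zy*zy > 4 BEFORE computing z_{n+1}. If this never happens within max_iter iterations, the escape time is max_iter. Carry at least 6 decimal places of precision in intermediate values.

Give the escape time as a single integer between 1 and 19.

z_0 = 0 + 0i, c = 0.1270 + 1.0790i
Iter 1: z = 0.1270 + 1.0790i, |z|^2 = 1.1804
Iter 2: z = -1.0211 + 1.3531i, |z|^2 = 2.8735
Iter 3: z = -0.6611 + -1.6843i, |z|^2 = 3.2738
Iter 4: z = -2.2727 + 3.3060i, |z|^2 = 16.0946
Escaped at iteration 4

Answer: 4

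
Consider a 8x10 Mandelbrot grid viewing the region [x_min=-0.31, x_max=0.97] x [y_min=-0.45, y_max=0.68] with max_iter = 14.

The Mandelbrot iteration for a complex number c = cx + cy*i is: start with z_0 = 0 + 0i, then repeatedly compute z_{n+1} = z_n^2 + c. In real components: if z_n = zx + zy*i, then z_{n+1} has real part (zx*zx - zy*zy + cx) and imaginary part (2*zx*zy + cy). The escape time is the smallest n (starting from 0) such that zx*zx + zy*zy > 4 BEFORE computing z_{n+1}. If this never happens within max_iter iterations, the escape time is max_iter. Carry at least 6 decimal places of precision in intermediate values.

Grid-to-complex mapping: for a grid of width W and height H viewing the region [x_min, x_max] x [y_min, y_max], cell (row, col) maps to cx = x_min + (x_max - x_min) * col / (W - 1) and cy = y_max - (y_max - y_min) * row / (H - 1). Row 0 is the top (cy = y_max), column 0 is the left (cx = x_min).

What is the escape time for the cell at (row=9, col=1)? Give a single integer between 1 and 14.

z_0 = 0 + 0i, c = -0.1271 + -0.4500i
Iter 1: z = -0.1271 + -0.4500i, |z|^2 = 0.2187
Iter 2: z = -0.3135 + -0.3356i, |z|^2 = 0.2109
Iter 3: z = -0.1415 + -0.2396i, |z|^2 = 0.0774
Iter 4: z = -0.1645 + -0.3822i, |z|^2 = 0.1731
Iter 5: z = -0.2461 + -0.3242i, |z|^2 = 0.1657
Iter 6: z = -0.1717 + -0.2904i, |z|^2 = 0.1138
Iter 7: z = -0.1820 + -0.3503i, |z|^2 = 0.1558
Iter 8: z = -0.2167 + -0.3225i, |z|^2 = 0.1510
Iter 9: z = -0.1842 + -0.3102i, |z|^2 = 0.1302
Iter 10: z = -0.1895 + -0.3357i, |z|^2 = 0.1486
Iter 11: z = -0.2040 + -0.3228i, |z|^2 = 0.1458
Iter 12: z = -0.1897 + -0.3183i, |z|^2 = 0.1373
Iter 13: z = -0.1925 + -0.3292i, |z|^2 = 0.1454

Answer: 14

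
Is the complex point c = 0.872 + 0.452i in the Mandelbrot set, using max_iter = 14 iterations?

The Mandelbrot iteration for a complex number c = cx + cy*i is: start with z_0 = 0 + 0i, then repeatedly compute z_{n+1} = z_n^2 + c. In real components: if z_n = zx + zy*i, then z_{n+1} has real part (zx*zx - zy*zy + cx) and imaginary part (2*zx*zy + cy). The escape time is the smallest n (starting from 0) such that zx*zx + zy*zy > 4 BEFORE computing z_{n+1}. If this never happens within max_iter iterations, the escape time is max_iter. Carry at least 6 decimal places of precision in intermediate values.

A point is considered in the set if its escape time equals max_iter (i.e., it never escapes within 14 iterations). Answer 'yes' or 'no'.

z_0 = 0 + 0i, c = 0.8720 + 0.4520i
Iter 1: z = 0.8720 + 0.4520i, |z|^2 = 0.9647
Iter 2: z = 1.4281 + 1.2403i, |z|^2 = 3.5777
Iter 3: z = 1.3731 + 3.9945i, |z|^2 = 17.8411
Escaped at iteration 3

Answer: no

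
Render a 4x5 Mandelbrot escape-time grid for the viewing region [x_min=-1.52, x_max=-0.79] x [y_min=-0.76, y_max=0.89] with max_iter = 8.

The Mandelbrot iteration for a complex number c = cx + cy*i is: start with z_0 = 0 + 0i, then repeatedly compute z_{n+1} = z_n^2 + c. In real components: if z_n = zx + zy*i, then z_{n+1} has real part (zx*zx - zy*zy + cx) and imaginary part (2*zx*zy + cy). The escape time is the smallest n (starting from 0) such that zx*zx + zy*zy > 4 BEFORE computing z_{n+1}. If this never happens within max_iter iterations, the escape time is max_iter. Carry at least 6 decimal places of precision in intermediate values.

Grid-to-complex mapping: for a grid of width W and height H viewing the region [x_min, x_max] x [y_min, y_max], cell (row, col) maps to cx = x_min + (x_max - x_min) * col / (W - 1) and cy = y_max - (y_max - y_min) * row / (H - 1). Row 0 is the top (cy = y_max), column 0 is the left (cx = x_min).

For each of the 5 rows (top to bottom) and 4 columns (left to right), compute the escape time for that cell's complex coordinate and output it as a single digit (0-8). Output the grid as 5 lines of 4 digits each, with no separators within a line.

Answer: 3334
3456
7888
4888
3334

Derivation:
(row=0, col=0): c = -1.5200 + 0.8900i → escape time 3
(row=0, col=1): c = -1.2767 + 0.8900i → escape time 3
(row=0, col=2): c = -1.0333 + 0.8900i → escape time 3
(row=0, col=3): c = -0.7900 + 0.8900i → escape time 4
(row=1, col=0): c = -1.5200 + 0.4775i → escape time 3
(row=1, col=1): c = -1.2767 + 0.4775i → escape time 4
(row=1, col=2): c = -1.0333 + 0.4775i → escape time 5
(row=1, col=3): c = -0.7900 + 0.4775i → escape time 6
(row=2, col=0): c = -1.5200 + 0.0650i → escape time 7
(row=2, col=1): c = -1.2767 + 0.0650i → escape time 8
(row=2, col=2): c = -1.0333 + 0.0650i → escape time 8
(row=2, col=3): c = -0.7900 + 0.0650i → escape time 8
(row=3, col=0): c = -1.5200 + -0.3475i → escape time 4
(row=3, col=1): c = -1.2767 + -0.3475i → escape time 8
(row=3, col=2): c = -1.0333 + -0.3475i → escape time 8
(row=3, col=3): c = -0.7900 + -0.3475i → escape time 8
(row=4, col=0): c = -1.5200 + -0.7600i → escape time 3
(row=4, col=1): c = -1.2767 + -0.7600i → escape time 3
(row=4, col=2): c = -1.0333 + -0.7600i → escape time 3
(row=4, col=3): c = -0.7900 + -0.7600i → escape time 4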